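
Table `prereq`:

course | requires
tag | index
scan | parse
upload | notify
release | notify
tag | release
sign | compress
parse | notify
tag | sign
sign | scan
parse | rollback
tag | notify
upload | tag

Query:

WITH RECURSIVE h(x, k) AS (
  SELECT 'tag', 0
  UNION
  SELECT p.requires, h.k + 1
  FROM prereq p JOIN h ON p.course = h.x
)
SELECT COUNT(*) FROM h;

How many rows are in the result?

11

Base: (tag, k=0).
Iteration 1: edges from {tag} -> (index, k=1), (notify, k=1), (release, k=1), (sign, k=1).
Iteration 2: edges from {index,notify,release,sign} -> (compress, k=2), (notify, k=2), (scan, k=2).
Iteration 3: edges from {compress,notify,scan} -> (parse, k=3).
Iteration 4: edges from {parse} -> (notify, k=4), (rollback, k=4).
Iteration 5: no outgoing edges from {notify,rollback}; recursion stops.
Total rows emitted: 11.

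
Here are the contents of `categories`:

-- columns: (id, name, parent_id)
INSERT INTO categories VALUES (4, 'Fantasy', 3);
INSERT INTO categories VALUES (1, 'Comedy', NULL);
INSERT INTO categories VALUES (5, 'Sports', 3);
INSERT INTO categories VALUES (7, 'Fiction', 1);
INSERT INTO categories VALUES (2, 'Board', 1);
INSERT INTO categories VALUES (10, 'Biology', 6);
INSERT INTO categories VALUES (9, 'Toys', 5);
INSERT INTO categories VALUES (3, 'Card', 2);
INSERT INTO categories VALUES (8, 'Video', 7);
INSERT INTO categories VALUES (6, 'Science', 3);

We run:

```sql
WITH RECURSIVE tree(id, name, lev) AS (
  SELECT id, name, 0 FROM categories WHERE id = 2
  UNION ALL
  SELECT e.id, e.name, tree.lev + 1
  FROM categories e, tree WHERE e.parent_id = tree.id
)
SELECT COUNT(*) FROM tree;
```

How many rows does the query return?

Base: id=2 (Board) at lev 0.
Iteration 1: rows with parent_id in {2} -> Card (id 3, lev 1).
Iteration 2: rows with parent_id in {3} -> Fantasy (id 4, lev 2), Sports (id 5, lev 2), Science (id 6, lev 2).
Iteration 3: rows with parent_id in {4,5,6} -> Toys (id 9, lev 3), Biology (id 10, lev 3).
Iteration 4: no rows with parent_id in {9,10}; recursion stops.
Total rows emitted: 7.

7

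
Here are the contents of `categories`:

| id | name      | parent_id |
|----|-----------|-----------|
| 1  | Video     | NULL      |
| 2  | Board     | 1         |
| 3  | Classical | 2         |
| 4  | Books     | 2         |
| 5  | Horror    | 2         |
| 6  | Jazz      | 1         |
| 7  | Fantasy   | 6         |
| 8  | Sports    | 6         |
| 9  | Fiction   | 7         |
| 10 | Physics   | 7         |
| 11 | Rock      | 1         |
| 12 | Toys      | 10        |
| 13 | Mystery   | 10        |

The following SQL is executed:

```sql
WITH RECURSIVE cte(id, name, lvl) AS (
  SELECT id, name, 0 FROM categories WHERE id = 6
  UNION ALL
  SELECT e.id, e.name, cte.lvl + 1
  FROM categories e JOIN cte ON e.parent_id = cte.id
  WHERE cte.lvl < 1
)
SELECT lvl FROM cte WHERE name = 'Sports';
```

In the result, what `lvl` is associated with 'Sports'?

Base: id=6 (Jazz) at lvl 0.
Iteration 1: rows with parent_id in {6} -> Fantasy (id 7, lvl 1), Sports (id 8, lvl 1).
Iteration 2: lvl < 1 fails for all current rows; recursion stops.

1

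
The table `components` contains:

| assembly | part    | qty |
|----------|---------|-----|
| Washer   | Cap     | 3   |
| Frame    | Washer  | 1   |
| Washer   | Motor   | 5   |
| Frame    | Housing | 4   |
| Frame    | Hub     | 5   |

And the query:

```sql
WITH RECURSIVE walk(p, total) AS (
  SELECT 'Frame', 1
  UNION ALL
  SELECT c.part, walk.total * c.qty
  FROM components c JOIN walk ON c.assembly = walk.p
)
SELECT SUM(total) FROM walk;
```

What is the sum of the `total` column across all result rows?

19

Base: (Frame, total=1).
Iteration 1: components of {Frame} -> Housing = 1*4 = 4, Hub = 1*5 = 5, Washer = 1*1 = 1.
Iteration 2: components of {Housing,Hub,Washer} -> Cap = 1*3 = 3, Motor = 1*5 = 5.
Iteration 3: no further components; recursion stops.
SUM(total) = 1 + 1 + 4 + 5 + 5 + 3 = 19.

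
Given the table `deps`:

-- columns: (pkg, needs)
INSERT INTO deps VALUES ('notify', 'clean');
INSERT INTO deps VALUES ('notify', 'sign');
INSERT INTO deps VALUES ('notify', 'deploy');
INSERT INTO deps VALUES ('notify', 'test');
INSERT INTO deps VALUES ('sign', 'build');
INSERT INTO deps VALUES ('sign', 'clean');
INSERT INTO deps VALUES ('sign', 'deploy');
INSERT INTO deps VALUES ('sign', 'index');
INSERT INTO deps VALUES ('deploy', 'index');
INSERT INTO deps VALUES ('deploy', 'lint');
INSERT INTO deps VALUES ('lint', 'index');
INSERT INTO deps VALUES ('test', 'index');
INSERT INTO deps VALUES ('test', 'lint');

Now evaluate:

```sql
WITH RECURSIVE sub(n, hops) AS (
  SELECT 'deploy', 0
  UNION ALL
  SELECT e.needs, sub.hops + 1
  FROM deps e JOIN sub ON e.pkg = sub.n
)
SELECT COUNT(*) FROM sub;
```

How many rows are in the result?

Base: (deploy, hops=0).
Iteration 1: edges from {deploy} -> (index, hops=1), (lint, hops=1).
Iteration 2: edges from {index,lint} -> (index, hops=2).
Iteration 3: no outgoing edges from {index}; recursion stops.
Total rows emitted: 4.

4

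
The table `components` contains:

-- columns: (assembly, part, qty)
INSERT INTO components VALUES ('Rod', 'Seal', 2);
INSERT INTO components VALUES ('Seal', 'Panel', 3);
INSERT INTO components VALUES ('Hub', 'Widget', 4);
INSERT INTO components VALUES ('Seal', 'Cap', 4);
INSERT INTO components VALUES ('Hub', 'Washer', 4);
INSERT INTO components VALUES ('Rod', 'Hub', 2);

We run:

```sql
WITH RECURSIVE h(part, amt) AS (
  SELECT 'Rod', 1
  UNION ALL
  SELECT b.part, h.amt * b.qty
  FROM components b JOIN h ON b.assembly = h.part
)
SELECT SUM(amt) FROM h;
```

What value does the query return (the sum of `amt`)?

35

Base: (Rod, amt=1).
Iteration 1: components of {Rod} -> Hub = 1*2 = 2, Seal = 1*2 = 2.
Iteration 2: components of {Hub,Seal} -> Cap = 2*4 = 8, Panel = 2*3 = 6, Washer = 2*4 = 8, Widget = 2*4 = 8.
Iteration 3: no further components; recursion stops.
SUM(amt) = 1 + 2 + 2 + 8 + 8 + 6 + 8 = 35.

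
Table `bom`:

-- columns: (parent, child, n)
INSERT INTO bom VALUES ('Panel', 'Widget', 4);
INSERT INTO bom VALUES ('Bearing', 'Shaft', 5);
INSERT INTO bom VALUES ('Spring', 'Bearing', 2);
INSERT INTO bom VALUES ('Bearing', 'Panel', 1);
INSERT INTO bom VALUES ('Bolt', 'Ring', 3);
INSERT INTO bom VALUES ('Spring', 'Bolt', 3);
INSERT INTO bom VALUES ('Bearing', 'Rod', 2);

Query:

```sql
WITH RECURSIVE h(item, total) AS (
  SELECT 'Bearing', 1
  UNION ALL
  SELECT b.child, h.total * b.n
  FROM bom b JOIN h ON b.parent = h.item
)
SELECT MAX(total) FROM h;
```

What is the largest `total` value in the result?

Base: (Bearing, total=1).
Iteration 1: components of {Bearing} -> Panel = 1*1 = 1, Rod = 1*2 = 2, Shaft = 1*5 = 5.
Iteration 2: components of {Panel,Rod,Shaft} -> Widget = 1*4 = 4.
Iteration 3: no further components; recursion stops.
total values: 1, 2, 1, 5, 4; the maximum is 5.

5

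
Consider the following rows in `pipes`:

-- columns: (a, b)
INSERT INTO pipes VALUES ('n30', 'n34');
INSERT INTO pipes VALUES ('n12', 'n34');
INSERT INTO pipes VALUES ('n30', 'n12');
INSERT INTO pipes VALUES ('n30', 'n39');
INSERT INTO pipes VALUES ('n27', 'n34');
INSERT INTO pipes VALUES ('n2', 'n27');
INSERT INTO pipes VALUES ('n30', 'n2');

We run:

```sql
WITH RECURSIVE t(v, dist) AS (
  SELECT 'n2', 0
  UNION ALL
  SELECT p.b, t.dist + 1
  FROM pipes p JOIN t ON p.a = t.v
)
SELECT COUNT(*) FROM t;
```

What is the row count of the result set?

3

Base: (n2, dist=0).
Iteration 1: edges from {n2} -> (n27, dist=1).
Iteration 2: edges from {n27} -> (n34, dist=2).
Iteration 3: no outgoing edges from {n34}; recursion stops.
Total rows emitted: 3.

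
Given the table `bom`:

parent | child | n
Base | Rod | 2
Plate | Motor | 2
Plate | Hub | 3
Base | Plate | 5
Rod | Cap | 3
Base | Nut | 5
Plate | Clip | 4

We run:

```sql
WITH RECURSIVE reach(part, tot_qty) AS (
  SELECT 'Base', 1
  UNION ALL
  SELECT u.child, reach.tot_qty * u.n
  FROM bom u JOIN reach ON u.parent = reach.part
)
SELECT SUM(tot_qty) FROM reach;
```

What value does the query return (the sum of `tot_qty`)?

Base: (Base, tot_qty=1).
Iteration 1: components of {Base} -> Nut = 1*5 = 5, Plate = 1*5 = 5, Rod = 1*2 = 2.
Iteration 2: components of {Nut,Plate,Rod} -> Cap = 2*3 = 6, Clip = 5*4 = 20, Hub = 5*3 = 15, Motor = 5*2 = 10.
Iteration 3: no further components; recursion stops.
SUM(tot_qty) = 1 + 5 + 5 + 2 + 20 + 15 + 10 + 6 = 64.

64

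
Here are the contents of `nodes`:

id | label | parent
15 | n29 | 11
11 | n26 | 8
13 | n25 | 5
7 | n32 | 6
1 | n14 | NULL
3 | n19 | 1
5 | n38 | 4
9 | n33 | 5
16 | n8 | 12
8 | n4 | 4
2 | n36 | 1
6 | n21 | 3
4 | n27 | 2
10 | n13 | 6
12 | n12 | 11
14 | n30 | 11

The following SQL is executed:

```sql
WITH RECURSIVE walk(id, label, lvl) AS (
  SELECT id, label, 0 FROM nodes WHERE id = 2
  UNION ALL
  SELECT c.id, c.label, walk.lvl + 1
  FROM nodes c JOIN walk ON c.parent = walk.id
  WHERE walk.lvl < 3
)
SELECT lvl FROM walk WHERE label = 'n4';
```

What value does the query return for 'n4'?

Base: id=2 (n36) at lvl 0.
Iteration 1: rows with parent in {2} -> n27 (id 4, lvl 1).
Iteration 2: rows with parent in {4} -> n38 (id 5, lvl 2), n4 (id 8, lvl 2).
Iteration 3: rows with parent in {5,8} -> n33 (id 9, lvl 3), n26 (id 11, lvl 3), n25 (id 13, lvl 3).
Iteration 4: lvl < 3 fails for all current rows; recursion stops.

2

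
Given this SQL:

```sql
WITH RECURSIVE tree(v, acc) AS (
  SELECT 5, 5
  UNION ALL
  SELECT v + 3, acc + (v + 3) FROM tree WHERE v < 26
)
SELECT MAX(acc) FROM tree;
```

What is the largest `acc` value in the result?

124

Base: v=5, acc=5.
Iteration 1: 5 < 26 holds -> v = 5 + 3 = 8, acc = 5 + 8 = 13.
Iteration 2: 8 < 26 holds -> v = 8 + 3 = 11, acc = 13 + 11 = 24.
Iteration 3: 11 < 26 holds -> v = 11 + 3 = 14, acc = 24 + 14 = 38.
Iteration 4: 14 < 26 holds -> v = 14 + 3 = 17, acc = 38 + 17 = 55.
Iteration 5: 17 < 26 holds -> v = 17 + 3 = 20, acc = 55 + 20 = 75.
Iteration 6: 20 < 26 holds -> v = 20 + 3 = 23, acc = 75 + 23 = 98.
Iteration 7: 23 < 26 holds -> v = 23 + 3 = 26, acc = 98 + 26 = 124.
Iteration 8: 26 < 26 fails; recursion stops.
acc values: 5, 13, 24, 38, 55, 75, 98, 124; the maximum is 124.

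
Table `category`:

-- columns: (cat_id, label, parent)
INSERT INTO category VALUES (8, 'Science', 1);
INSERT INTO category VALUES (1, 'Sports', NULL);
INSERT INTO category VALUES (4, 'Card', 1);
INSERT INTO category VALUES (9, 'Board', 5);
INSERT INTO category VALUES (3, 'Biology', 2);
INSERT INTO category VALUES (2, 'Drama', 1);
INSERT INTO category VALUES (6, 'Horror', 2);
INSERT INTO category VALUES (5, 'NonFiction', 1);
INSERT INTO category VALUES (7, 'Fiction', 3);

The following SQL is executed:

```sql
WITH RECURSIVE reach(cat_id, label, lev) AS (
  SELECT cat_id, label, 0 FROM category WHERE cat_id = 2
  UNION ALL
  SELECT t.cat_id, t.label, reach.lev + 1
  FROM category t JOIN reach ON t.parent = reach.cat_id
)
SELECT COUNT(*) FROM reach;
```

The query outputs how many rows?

4

Base: cat_id=2 (Drama) at lev 0.
Iteration 1: rows with parent in {2} -> Biology (id 3, lev 1), Horror (id 6, lev 1).
Iteration 2: rows with parent in {3,6} -> Fiction (id 7, lev 2).
Iteration 3: no rows with parent in {7}; recursion stops.
Total rows emitted: 4.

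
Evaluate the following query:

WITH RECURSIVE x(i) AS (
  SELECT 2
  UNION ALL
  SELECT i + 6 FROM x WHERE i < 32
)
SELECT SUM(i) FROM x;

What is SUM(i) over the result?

Base: i=2.
Iteration 1: 2 < 32 holds -> i = 2 + 6 = 8.
Iteration 2: 8 < 32 holds -> i = 8 + 6 = 14.
Iteration 3: 14 < 32 holds -> i = 14 + 6 = 20.
Iteration 4: 20 < 32 holds -> i = 20 + 6 = 26.
Iteration 5: 26 < 32 holds -> i = 26 + 6 = 32.
Iteration 6: 32 < 32 fails; recursion stops.
SUM(i) = 2 + 8 + 14 + 20 + 26 + 32 = 102.

102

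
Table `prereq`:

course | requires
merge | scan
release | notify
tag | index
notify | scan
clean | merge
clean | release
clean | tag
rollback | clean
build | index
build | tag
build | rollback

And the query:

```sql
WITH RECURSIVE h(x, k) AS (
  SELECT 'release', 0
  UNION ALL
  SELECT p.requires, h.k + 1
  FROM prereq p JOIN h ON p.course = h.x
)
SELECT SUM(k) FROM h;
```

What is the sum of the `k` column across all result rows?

Base: (release, k=0).
Iteration 1: edges from {release} -> (notify, k=1).
Iteration 2: edges from {notify} -> (scan, k=2).
Iteration 3: no outgoing edges from {scan}; recursion stops.
SUM(k) = 0 + 1 + 2 = 3.

3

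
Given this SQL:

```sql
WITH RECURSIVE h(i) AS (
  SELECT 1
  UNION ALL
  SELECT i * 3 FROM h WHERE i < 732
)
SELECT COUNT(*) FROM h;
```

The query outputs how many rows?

8

Base: i=1.
Iteration 1: 1 < 732 holds -> i = 1 * 3 = 3.
Iteration 2: 3 < 732 holds -> i = 3 * 3 = 9.
Iteration 3: 9 < 732 holds -> i = 9 * 3 = 27.
Iteration 4: 27 < 732 holds -> i = 27 * 3 = 81.
Iteration 5: 81 < 732 holds -> i = 81 * 3 = 243.
Iteration 6: 243 < 732 holds -> i = 243 * 3 = 729.
Iteration 7: 729 < 732 holds -> i = 729 * 3 = 2187.
Iteration 8: 2187 < 732 fails; recursion stops.
Total rows emitted: 8.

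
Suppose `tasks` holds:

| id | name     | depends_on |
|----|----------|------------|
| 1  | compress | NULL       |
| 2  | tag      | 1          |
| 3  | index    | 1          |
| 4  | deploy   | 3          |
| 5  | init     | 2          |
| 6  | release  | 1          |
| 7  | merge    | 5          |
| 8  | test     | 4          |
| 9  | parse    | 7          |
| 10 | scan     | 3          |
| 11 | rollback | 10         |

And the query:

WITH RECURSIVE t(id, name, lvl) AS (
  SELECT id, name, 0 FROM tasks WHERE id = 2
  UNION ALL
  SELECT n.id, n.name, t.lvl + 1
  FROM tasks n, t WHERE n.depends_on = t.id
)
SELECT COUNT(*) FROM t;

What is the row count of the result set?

4

Base: id=2 (tag) at lvl 0.
Iteration 1: rows with depends_on in {2} -> init (id 5, lvl 1).
Iteration 2: rows with depends_on in {5} -> merge (id 7, lvl 2).
Iteration 3: rows with depends_on in {7} -> parse (id 9, lvl 3).
Iteration 4: no rows with depends_on in {9}; recursion stops.
Total rows emitted: 4.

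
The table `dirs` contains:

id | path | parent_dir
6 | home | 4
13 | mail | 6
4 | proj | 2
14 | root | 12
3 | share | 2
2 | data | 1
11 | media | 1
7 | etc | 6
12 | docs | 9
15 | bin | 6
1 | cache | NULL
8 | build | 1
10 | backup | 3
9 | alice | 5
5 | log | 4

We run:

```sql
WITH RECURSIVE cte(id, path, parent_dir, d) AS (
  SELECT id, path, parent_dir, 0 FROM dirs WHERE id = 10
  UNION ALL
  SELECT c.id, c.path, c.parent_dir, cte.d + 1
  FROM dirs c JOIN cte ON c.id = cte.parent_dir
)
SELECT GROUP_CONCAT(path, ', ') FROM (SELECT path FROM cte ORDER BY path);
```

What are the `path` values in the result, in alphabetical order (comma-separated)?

backup, cache, data, share

Base: id=10 (backup), parent_dir=3, d 0.
Iteration 1: join on id=3 -> share (id 3, parent_dir=2, d 1).
Iteration 2: join on id=2 -> data (id 2, parent_dir=1, d 2).
Iteration 3: join on id=1 -> cache (id 1, parent_dir=NULL, d 3).
Iteration 4: parent_dir is NULL; no match; recursion stops.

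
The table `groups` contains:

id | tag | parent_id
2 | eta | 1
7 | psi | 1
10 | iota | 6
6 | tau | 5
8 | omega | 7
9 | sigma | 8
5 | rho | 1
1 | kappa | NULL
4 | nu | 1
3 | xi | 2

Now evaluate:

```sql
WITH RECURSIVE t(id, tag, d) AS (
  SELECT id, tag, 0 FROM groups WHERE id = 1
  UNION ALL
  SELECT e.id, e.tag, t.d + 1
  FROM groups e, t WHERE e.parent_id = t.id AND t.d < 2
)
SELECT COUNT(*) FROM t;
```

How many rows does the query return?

8

Base: id=1 (kappa) at d 0.
Iteration 1: rows with parent_id in {1} -> eta (id 2, d 1), nu (id 4, d 1), rho (id 5, d 1), psi (id 7, d 1).
Iteration 2: rows with parent_id in {2,4,5,7} -> xi (id 3, d 2), tau (id 6, d 2), omega (id 8, d 2).
Iteration 3: d < 2 fails for all current rows; recursion stops.
Total rows emitted: 8.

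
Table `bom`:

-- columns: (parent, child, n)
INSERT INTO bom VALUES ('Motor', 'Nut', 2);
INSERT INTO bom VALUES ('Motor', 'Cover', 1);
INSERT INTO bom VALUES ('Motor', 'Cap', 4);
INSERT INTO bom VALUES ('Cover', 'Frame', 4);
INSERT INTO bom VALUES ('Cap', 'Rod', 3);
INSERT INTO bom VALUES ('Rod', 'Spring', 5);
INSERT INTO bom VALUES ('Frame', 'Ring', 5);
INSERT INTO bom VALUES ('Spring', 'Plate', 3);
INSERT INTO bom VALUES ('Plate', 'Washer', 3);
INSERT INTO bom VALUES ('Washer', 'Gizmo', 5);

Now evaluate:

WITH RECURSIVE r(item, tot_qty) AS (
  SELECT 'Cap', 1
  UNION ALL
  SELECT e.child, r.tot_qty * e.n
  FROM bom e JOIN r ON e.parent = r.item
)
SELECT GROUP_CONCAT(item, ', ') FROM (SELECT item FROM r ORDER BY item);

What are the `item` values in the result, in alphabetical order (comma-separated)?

Base: (Cap, tot_qty=1).
Iteration 1: components of {Cap} -> Rod = 1*3 = 3.
Iteration 2: components of {Rod} -> Spring = 3*5 = 15.
Iteration 3: components of {Spring} -> Plate = 15*3 = 45.
Iteration 4: components of {Plate} -> Washer = 45*3 = 135.
Iteration 5: components of {Washer} -> Gizmo = 135*5 = 675.
Iteration 6: no further components; recursion stops.

Cap, Gizmo, Plate, Rod, Spring, Washer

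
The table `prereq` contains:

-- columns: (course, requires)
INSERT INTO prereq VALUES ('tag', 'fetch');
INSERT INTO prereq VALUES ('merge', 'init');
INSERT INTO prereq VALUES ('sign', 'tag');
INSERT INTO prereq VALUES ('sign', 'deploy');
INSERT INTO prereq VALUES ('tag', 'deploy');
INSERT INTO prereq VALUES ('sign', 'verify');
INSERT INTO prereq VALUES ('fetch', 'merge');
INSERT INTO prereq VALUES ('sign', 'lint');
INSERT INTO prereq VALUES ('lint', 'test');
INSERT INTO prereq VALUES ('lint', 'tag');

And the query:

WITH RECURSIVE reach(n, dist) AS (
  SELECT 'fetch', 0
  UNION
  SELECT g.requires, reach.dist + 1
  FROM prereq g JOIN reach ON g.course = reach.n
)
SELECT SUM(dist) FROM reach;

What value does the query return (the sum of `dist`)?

Base: (fetch, dist=0).
Iteration 1: edges from {fetch} -> (merge, dist=1).
Iteration 2: edges from {merge} -> (init, dist=2).
Iteration 3: no outgoing edges from {init}; recursion stops.
SUM(dist) = 0 + 1 + 2 = 3.

3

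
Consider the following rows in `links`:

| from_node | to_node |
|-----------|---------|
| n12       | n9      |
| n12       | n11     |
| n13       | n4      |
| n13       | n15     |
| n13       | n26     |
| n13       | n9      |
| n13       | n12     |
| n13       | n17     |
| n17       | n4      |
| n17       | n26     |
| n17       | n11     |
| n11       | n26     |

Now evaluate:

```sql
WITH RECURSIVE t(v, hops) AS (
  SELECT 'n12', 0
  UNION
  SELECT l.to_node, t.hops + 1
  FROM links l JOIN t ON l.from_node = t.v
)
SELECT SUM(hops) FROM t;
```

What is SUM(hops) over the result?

4

Base: (n12, hops=0).
Iteration 1: edges from {n12} -> (n11, hops=1), (n9, hops=1).
Iteration 2: edges from {n11,n9} -> (n26, hops=2).
Iteration 3: no outgoing edges from {n26}; recursion stops.
SUM(hops) = 0 + 1 + 1 + 2 = 4.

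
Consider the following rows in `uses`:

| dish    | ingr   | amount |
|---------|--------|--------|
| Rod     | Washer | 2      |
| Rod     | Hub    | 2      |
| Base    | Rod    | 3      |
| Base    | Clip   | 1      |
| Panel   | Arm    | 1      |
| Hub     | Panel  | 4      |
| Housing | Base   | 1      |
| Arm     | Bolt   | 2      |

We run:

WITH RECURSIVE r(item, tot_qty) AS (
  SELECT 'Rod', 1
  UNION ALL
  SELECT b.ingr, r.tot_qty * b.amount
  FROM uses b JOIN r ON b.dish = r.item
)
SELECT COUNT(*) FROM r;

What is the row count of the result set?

Base: (Rod, tot_qty=1).
Iteration 1: components of {Rod} -> Hub = 1*2 = 2, Washer = 1*2 = 2.
Iteration 2: components of {Hub,Washer} -> Panel = 2*4 = 8.
Iteration 3: components of {Panel} -> Arm = 8*1 = 8.
Iteration 4: components of {Arm} -> Bolt = 8*2 = 16.
Iteration 5: no further components; recursion stops.
Total rows emitted: 6.

6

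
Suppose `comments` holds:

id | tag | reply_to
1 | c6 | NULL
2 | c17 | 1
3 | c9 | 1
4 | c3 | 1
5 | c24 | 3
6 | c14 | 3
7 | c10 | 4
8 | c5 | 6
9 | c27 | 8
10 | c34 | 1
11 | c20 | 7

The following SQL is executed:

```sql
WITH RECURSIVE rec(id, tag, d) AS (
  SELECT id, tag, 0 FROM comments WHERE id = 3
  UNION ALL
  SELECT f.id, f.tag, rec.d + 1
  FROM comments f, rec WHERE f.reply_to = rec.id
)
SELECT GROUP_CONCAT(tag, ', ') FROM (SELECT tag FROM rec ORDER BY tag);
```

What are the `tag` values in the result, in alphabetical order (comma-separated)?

Base: id=3 (c9) at d 0.
Iteration 1: rows with reply_to in {3} -> c24 (id 5, d 1), c14 (id 6, d 1).
Iteration 2: rows with reply_to in {5,6} -> c5 (id 8, d 2).
Iteration 3: rows with reply_to in {8} -> c27 (id 9, d 3).
Iteration 4: no rows with reply_to in {9}; recursion stops.

c14, c24, c27, c5, c9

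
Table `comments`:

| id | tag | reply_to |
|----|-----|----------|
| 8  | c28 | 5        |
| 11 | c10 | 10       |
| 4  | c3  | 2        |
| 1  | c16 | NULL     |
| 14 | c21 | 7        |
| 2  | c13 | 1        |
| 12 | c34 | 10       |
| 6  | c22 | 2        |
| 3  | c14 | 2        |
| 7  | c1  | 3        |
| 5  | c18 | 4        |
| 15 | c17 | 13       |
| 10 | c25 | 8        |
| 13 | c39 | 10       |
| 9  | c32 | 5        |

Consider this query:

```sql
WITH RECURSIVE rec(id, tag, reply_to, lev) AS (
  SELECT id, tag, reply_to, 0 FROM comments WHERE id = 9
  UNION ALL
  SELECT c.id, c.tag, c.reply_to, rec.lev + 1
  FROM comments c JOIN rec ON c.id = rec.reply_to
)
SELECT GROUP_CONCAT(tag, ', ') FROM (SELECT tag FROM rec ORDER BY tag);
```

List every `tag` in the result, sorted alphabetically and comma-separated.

c13, c16, c18, c3, c32

Base: id=9 (c32), reply_to=5, lev 0.
Iteration 1: join on id=5 -> c18 (id 5, reply_to=4, lev 1).
Iteration 2: join on id=4 -> c3 (id 4, reply_to=2, lev 2).
Iteration 3: join on id=2 -> c13 (id 2, reply_to=1, lev 3).
Iteration 4: join on id=1 -> c16 (id 1, reply_to=NULL, lev 4).
Iteration 5: reply_to is NULL; no match; recursion stops.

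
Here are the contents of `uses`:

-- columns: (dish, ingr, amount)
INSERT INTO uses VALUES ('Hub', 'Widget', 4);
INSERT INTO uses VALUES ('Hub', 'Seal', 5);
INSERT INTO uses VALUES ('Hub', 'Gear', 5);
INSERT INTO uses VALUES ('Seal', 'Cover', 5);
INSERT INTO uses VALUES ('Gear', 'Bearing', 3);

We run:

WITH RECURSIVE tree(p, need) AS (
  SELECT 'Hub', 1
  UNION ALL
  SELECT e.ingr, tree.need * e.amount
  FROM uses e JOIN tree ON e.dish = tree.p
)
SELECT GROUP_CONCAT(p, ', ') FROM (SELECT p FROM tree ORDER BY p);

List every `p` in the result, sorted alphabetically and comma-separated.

Bearing, Cover, Gear, Hub, Seal, Widget

Base: (Hub, need=1).
Iteration 1: components of {Hub} -> Gear = 1*5 = 5, Seal = 1*5 = 5, Widget = 1*4 = 4.
Iteration 2: components of {Gear,Seal,Widget} -> Bearing = 5*3 = 15, Cover = 5*5 = 25.
Iteration 3: no further components; recursion stops.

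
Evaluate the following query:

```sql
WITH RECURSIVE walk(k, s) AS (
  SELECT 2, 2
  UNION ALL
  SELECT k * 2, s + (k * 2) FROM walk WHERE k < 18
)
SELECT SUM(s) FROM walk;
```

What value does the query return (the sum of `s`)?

Base: k=2, s=2.
Iteration 1: 2 < 18 holds -> k = 2 * 2 = 4, s = 2 + 4 = 6.
Iteration 2: 4 < 18 holds -> k = 4 * 2 = 8, s = 6 + 8 = 14.
Iteration 3: 8 < 18 holds -> k = 8 * 2 = 16, s = 14 + 16 = 30.
Iteration 4: 16 < 18 holds -> k = 16 * 2 = 32, s = 30 + 32 = 62.
Iteration 5: 32 < 18 fails; recursion stops.
SUM(s) = 2 + 6 + 14 + 30 + 62 = 114.

114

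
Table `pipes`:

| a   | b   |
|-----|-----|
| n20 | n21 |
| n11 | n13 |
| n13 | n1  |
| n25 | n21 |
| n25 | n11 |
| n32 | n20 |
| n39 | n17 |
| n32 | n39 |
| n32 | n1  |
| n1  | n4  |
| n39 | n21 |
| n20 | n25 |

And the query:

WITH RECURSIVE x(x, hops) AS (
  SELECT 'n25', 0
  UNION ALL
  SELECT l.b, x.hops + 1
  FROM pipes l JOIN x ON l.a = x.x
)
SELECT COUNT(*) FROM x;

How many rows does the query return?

Base: (n25, hops=0).
Iteration 1: edges from {n25} -> (n11, hops=1), (n21, hops=1).
Iteration 2: edges from {n11,n21} -> (n13, hops=2).
Iteration 3: edges from {n13} -> (n1, hops=3).
Iteration 4: edges from {n1} -> (n4, hops=4).
Iteration 5: no outgoing edges from {n4}; recursion stops.
Total rows emitted: 6.

6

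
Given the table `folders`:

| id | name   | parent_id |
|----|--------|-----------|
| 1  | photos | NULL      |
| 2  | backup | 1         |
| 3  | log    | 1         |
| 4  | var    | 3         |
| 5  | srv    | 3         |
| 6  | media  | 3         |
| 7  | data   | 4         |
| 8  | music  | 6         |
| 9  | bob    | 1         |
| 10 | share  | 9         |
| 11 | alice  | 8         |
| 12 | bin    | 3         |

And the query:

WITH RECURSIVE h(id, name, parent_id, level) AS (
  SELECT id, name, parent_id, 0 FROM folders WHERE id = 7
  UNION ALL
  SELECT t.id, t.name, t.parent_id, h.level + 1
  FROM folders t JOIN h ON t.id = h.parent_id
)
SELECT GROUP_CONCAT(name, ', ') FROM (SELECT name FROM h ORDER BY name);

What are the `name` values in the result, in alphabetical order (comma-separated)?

data, log, photos, var

Base: id=7 (data), parent_id=4, level 0.
Iteration 1: join on id=4 -> var (id 4, parent_id=3, level 1).
Iteration 2: join on id=3 -> log (id 3, parent_id=1, level 2).
Iteration 3: join on id=1 -> photos (id 1, parent_id=NULL, level 3).
Iteration 4: parent_id is NULL; no match; recursion stops.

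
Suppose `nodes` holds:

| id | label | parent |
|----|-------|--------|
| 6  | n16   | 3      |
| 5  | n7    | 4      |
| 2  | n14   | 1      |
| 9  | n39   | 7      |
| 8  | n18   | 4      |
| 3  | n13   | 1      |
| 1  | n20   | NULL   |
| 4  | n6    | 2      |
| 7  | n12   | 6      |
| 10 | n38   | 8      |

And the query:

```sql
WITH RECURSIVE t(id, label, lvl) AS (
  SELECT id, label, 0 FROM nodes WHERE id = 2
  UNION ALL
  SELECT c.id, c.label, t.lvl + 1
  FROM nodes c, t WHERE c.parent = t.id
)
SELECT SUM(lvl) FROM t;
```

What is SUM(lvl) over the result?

8

Base: id=2 (n14) at lvl 0.
Iteration 1: rows with parent in {2} -> n6 (id 4, lvl 1).
Iteration 2: rows with parent in {4} -> n7 (id 5, lvl 2), n18 (id 8, lvl 2).
Iteration 3: rows with parent in {5,8} -> n38 (id 10, lvl 3).
Iteration 4: no rows with parent in {10}; recursion stops.
SUM(lvl) = 0 + 1 + 2 + 2 + 3 = 8.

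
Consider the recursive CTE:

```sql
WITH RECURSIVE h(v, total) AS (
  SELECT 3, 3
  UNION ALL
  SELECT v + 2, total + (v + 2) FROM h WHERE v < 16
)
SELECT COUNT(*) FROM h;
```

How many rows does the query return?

8

Base: v=3, total=3.
Iteration 1: 3 < 16 holds -> v = 3 + 2 = 5, total = 3 + 5 = 8.
Iteration 2: 5 < 16 holds -> v = 5 + 2 = 7, total = 8 + 7 = 15.
Iteration 3: 7 < 16 holds -> v = 7 + 2 = 9, total = 15 + 9 = 24.
Iteration 4: 9 < 16 holds -> v = 9 + 2 = 11, total = 24 + 11 = 35.
Iteration 5: 11 < 16 holds -> v = 11 + 2 = 13, total = 35 + 13 = 48.
Iteration 6: 13 < 16 holds -> v = 13 + 2 = 15, total = 48 + 15 = 63.
Iteration 7: 15 < 16 holds -> v = 15 + 2 = 17, total = 63 + 17 = 80.
Iteration 8: 17 < 16 fails; recursion stops.
Total rows emitted: 8.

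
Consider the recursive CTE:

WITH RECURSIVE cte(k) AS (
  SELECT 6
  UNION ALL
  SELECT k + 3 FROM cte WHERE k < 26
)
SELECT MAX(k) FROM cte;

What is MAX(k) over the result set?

Base: k=6.
Iteration 1: 6 < 26 holds -> k = 6 + 3 = 9.
Iteration 2: 9 < 26 holds -> k = 9 + 3 = 12.
Iteration 3: 12 < 26 holds -> k = 12 + 3 = 15.
Iteration 4: 15 < 26 holds -> k = 15 + 3 = 18.
Iteration 5: 18 < 26 holds -> k = 18 + 3 = 21.
Iteration 6: 21 < 26 holds -> k = 21 + 3 = 24.
Iteration 7: 24 < 26 holds -> k = 24 + 3 = 27.
Iteration 8: 27 < 26 fails; recursion stops.
k values: 6, 9, 12, 15, 18, 21, 24, 27; the maximum is 27.

27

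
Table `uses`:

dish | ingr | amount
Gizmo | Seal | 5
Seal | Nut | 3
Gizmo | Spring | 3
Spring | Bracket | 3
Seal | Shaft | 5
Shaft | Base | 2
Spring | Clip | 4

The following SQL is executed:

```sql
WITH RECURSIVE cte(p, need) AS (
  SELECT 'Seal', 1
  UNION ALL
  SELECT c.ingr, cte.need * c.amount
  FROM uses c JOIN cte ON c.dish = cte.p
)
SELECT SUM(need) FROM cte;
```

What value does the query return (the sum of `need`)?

Base: (Seal, need=1).
Iteration 1: components of {Seal} -> Nut = 1*3 = 3, Shaft = 1*5 = 5.
Iteration 2: components of {Nut,Shaft} -> Base = 5*2 = 10.
Iteration 3: no further components; recursion stops.
SUM(need) = 1 + 3 + 5 + 10 = 19.

19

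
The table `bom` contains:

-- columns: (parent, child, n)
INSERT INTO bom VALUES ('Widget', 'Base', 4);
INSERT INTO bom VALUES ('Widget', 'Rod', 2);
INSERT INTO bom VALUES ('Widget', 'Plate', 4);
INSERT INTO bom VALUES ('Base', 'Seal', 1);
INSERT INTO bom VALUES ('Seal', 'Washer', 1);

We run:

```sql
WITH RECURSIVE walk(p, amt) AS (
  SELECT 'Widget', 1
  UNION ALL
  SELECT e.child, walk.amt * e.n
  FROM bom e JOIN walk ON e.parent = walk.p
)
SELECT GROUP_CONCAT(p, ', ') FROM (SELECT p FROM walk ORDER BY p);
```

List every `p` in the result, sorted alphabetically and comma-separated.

Base, Plate, Rod, Seal, Washer, Widget

Base: (Widget, amt=1).
Iteration 1: components of {Widget} -> Base = 1*4 = 4, Plate = 1*4 = 4, Rod = 1*2 = 2.
Iteration 2: components of {Base,Plate,Rod} -> Seal = 4*1 = 4.
Iteration 3: components of {Seal} -> Washer = 4*1 = 4.
Iteration 4: no further components; recursion stops.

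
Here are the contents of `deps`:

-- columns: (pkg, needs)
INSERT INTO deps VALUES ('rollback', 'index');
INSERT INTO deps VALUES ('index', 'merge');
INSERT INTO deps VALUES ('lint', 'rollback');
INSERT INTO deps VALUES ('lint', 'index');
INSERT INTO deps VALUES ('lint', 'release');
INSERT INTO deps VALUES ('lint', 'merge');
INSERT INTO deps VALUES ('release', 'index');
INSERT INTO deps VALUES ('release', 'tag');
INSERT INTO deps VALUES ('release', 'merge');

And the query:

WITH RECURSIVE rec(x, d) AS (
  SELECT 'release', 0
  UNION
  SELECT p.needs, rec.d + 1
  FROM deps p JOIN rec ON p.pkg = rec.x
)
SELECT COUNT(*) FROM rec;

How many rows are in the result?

5

Base: (release, d=0).
Iteration 1: edges from {release} -> (index, d=1), (merge, d=1), (tag, d=1).
Iteration 2: edges from {index,merge,tag} -> (merge, d=2).
Iteration 3: no outgoing edges from {merge}; recursion stops.
Total rows emitted: 5.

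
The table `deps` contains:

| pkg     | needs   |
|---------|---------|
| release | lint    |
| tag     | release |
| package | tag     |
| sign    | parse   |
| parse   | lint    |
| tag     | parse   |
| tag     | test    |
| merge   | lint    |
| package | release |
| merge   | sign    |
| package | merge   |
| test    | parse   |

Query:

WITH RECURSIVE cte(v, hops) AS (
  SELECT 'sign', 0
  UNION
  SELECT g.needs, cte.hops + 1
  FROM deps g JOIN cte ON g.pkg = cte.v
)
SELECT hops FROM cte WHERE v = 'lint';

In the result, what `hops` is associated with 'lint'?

2

Base: (sign, hops=0).
Iteration 1: edges from {sign} -> (parse, hops=1).
Iteration 2: edges from {parse} -> (lint, hops=2).
Iteration 3: no outgoing edges from {lint}; recursion stops.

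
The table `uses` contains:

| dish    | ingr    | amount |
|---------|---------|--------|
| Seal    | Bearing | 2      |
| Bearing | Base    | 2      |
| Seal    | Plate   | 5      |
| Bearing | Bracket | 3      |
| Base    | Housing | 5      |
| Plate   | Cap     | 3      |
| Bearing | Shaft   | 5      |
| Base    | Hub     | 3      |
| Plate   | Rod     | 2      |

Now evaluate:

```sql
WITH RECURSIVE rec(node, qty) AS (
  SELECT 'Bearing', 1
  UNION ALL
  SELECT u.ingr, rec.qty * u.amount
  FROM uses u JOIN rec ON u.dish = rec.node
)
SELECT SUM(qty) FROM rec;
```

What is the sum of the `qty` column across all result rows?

27

Base: (Bearing, qty=1).
Iteration 1: components of {Bearing} -> Base = 1*2 = 2, Bracket = 1*3 = 3, Shaft = 1*5 = 5.
Iteration 2: components of {Base,Bracket,Shaft} -> Housing = 2*5 = 10, Hub = 2*3 = 6.
Iteration 3: no further components; recursion stops.
SUM(qty) = 1 + 2 + 3 + 5 + 10 + 6 = 27.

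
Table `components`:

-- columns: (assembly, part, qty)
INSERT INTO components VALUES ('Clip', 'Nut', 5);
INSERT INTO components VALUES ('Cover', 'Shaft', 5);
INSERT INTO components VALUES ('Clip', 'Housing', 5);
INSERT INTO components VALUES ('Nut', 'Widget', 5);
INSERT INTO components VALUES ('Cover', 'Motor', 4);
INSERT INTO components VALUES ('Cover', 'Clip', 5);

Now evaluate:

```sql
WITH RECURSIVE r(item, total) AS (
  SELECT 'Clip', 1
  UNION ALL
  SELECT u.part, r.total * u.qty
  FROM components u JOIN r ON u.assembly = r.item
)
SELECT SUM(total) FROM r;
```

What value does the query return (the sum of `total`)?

Base: (Clip, total=1).
Iteration 1: components of {Clip} -> Housing = 1*5 = 5, Nut = 1*5 = 5.
Iteration 2: components of {Housing,Nut} -> Widget = 5*5 = 25.
Iteration 3: no further components; recursion stops.
SUM(total) = 1 + 5 + 5 + 25 = 36.

36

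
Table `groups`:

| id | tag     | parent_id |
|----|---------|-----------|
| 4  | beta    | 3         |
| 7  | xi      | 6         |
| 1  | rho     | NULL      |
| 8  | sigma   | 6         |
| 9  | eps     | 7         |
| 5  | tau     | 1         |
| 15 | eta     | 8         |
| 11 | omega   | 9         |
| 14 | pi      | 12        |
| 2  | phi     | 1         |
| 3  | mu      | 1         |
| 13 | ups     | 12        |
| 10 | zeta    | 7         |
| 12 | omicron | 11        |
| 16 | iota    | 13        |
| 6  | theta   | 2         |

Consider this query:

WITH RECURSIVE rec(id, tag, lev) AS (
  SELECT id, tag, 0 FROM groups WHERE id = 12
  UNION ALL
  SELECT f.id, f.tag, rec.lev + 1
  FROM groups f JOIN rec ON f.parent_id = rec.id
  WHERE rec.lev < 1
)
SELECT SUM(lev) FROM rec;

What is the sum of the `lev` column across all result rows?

Base: id=12 (omicron) at lev 0.
Iteration 1: rows with parent_id in {12} -> ups (id 13, lev 1), pi (id 14, lev 1).
Iteration 2: lev < 1 fails for all current rows; recursion stops.
SUM(lev) = 0 + 1 + 1 = 2.

2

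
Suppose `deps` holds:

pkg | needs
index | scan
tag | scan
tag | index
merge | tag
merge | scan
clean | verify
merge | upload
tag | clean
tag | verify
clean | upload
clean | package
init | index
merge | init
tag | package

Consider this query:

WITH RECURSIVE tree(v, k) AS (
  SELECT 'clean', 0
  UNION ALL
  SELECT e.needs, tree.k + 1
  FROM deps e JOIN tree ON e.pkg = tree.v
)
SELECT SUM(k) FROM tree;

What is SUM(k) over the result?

Base: (clean, k=0).
Iteration 1: edges from {clean} -> (package, k=1), (upload, k=1), (verify, k=1).
Iteration 2: no outgoing edges from {package,upload,verify}; recursion stops.
SUM(k) = 0 + 1 + 1 + 1 = 3.

3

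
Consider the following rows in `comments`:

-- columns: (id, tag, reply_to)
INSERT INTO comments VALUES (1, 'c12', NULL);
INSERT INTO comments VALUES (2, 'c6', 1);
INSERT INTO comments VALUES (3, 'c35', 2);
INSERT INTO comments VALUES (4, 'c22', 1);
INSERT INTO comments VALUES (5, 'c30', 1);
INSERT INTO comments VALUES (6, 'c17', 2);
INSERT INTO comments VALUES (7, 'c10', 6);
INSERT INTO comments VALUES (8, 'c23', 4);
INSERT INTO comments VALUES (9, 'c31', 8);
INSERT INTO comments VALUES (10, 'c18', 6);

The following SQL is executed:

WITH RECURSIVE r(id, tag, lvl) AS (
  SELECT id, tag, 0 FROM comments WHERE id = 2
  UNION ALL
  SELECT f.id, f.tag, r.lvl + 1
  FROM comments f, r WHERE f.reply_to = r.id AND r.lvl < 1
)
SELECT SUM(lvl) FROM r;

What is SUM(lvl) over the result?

Base: id=2 (c6) at lvl 0.
Iteration 1: rows with reply_to in {2} -> c35 (id 3, lvl 1), c17 (id 6, lvl 1).
Iteration 2: lvl < 1 fails for all current rows; recursion stops.
SUM(lvl) = 0 + 1 + 1 = 2.

2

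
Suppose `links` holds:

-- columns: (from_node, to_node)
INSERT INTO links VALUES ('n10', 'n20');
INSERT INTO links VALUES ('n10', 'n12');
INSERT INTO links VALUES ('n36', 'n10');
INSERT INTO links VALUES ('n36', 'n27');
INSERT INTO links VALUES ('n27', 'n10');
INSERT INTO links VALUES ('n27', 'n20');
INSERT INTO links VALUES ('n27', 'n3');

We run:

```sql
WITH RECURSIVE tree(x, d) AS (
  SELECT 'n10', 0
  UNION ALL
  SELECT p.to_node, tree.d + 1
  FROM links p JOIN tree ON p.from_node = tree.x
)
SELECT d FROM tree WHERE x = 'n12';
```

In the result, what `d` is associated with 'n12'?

Base: (n10, d=0).
Iteration 1: edges from {n10} -> (n12, d=1), (n20, d=1).
Iteration 2: no outgoing edges from {n12,n20}; recursion stops.

1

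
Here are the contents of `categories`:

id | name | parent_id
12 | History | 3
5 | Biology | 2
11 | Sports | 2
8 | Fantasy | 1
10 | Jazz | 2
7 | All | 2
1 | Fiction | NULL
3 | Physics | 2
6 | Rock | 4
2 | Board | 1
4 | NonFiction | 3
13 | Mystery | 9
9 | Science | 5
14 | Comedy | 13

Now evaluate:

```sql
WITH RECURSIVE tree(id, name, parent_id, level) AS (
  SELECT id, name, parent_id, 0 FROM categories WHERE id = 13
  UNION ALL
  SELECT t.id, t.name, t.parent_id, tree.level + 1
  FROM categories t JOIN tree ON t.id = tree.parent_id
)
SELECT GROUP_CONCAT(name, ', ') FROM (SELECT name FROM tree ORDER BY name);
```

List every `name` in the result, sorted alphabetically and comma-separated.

Base: id=13 (Mystery), parent_id=9, level 0.
Iteration 1: join on id=9 -> Science (id 9, parent_id=5, level 1).
Iteration 2: join on id=5 -> Biology (id 5, parent_id=2, level 2).
Iteration 3: join on id=2 -> Board (id 2, parent_id=1, level 3).
Iteration 4: join on id=1 -> Fiction (id 1, parent_id=NULL, level 4).
Iteration 5: parent_id is NULL; no match; recursion stops.

Biology, Board, Fiction, Mystery, Science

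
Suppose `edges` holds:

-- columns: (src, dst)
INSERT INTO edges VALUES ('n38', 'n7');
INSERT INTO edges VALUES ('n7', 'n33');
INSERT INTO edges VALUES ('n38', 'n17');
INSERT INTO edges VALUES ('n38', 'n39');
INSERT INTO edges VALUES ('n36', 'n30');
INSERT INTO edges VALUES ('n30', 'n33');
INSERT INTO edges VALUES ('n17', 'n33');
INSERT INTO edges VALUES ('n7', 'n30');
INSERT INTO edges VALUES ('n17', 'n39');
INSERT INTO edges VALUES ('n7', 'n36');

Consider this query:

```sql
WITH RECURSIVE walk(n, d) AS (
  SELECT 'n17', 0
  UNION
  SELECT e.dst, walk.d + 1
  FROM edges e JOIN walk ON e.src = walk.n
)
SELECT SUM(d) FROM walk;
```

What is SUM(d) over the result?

2

Base: (n17, d=0).
Iteration 1: edges from {n17} -> (n33, d=1), (n39, d=1).
Iteration 2: no outgoing edges from {n33,n39}; recursion stops.
SUM(d) = 0 + 1 + 1 = 2.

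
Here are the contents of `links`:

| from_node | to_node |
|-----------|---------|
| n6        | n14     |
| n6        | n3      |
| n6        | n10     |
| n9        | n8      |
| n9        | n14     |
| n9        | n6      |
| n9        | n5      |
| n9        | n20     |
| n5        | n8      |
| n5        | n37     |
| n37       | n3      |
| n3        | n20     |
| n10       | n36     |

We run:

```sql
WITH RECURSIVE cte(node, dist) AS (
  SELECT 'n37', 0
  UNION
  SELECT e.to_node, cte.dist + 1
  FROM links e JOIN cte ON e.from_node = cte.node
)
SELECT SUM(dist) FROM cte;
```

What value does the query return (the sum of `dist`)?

3

Base: (n37, dist=0).
Iteration 1: edges from {n37} -> (n3, dist=1).
Iteration 2: edges from {n3} -> (n20, dist=2).
Iteration 3: no outgoing edges from {n20}; recursion stops.
SUM(dist) = 0 + 1 + 2 = 3.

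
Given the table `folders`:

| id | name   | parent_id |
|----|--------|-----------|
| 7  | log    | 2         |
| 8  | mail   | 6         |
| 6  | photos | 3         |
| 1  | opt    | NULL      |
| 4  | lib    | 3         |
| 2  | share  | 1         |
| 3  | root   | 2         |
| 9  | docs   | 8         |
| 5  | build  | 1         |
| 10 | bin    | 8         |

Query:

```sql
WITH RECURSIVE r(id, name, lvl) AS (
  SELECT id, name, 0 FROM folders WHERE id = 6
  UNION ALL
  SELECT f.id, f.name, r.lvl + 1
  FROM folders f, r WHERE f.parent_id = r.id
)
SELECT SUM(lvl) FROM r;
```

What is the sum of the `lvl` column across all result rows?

Base: id=6 (photos) at lvl 0.
Iteration 1: rows with parent_id in {6} -> mail (id 8, lvl 1).
Iteration 2: rows with parent_id in {8} -> docs (id 9, lvl 2), bin (id 10, lvl 2).
Iteration 3: no rows with parent_id in {9,10}; recursion stops.
SUM(lvl) = 0 + 1 + 2 + 2 = 5.

5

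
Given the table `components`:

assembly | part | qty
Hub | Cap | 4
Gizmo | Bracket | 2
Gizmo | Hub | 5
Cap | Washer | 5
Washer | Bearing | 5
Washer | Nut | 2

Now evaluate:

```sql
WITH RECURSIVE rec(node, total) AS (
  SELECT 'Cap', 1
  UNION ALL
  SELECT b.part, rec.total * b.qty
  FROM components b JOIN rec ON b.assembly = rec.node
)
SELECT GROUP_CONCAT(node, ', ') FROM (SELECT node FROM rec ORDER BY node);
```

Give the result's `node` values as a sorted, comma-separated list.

Base: (Cap, total=1).
Iteration 1: components of {Cap} -> Washer = 1*5 = 5.
Iteration 2: components of {Washer} -> Bearing = 5*5 = 25, Nut = 5*2 = 10.
Iteration 3: no further components; recursion stops.

Bearing, Cap, Nut, Washer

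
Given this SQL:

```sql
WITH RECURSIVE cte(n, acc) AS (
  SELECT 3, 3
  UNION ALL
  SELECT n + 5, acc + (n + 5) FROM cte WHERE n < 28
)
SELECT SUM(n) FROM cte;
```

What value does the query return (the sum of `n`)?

Base: n=3, acc=3.
Iteration 1: 3 < 28 holds -> n = 3 + 5 = 8, acc = 3 + 8 = 11.
Iteration 2: 8 < 28 holds -> n = 8 + 5 = 13, acc = 11 + 13 = 24.
Iteration 3: 13 < 28 holds -> n = 13 + 5 = 18, acc = 24 + 18 = 42.
Iteration 4: 18 < 28 holds -> n = 18 + 5 = 23, acc = 42 + 23 = 65.
Iteration 5: 23 < 28 holds -> n = 23 + 5 = 28, acc = 65 + 28 = 93.
Iteration 6: 28 < 28 fails; recursion stops.
SUM(n) = 3 + 8 + 13 + 18 + 23 + 28 = 93.

93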